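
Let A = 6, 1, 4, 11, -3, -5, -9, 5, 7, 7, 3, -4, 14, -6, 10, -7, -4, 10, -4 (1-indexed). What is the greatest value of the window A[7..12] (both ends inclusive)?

Elements at indices 7..12: -9, 5, 7, 7, 3, -4
max(-9, 5, 7, 7, 3, -4) = 7

7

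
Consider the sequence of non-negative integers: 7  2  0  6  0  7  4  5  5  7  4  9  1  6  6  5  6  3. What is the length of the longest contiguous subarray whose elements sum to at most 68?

Extend to the right; shrink from the left whenever the sum exceeds 68:
add 7: [7] sum 7, len 1
add 2: [7, 2] sum 9, len 2
add 0: [7, 2, 0] sum 9, len 3
add 6: [7, 2, 0, 6] sum 15, len 4
add 0: [7, 2, 0, 6, 0] sum 15, len 5
add 7: [7, 2, 0, 6, 0, 7] sum 22, len 6
add 4: [7, 2, 0, 6, 0, 7, 4] sum 26, len 7
add 5: [7, 2, 0, 6, 0, 7, 4, 5] sum 31, len 8
add 5: [7, 2, 0, 6, 0, 7, 4, 5, 5] sum 36, len 9
add 7: [7, 2, 0, 6, 0, 7, 4, 5, 5, 7] sum 43, len 10
add 4: [7, 2, 0, 6, 0, 7, 4, 5, 5, 7, 4] sum 47, len 11
add 9: [7, 2, 0, 6, 0, 7, 4, 5, 5, 7, 4, 9] sum 56, len 12
add 1: [7, 2, 0, 6, 0, 7, 4, 5, 5, 7, 4, 9, 1] sum 57, len 13
add 6: [7, 2, 0, 6, 0, 7, 4, 5, 5, 7, 4, 9, 1, 6] sum 63, len 14
add 6: [2, 0, 6, 0, 7, 4, 5, 5, 7, 4, 9, 1, 6, 6] sum 62, len 14
add 5: [2, 0, 6, 0, 7, 4, 5, 5, 7, 4, 9, 1, 6, 6, 5] sum 67, len 15
add 6: [0, 7, 4, 5, 5, 7, 4, 9, 1, 6, 6, 5, 6] sum 65, len 13
add 3: [0, 7, 4, 5, 5, 7, 4, 9, 1, 6, 6, 5, 6, 3] sum 68, len 14
Longest length seen: 15.

15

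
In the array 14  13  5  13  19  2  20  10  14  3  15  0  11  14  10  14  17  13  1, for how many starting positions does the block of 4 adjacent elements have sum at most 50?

12

(14, 13, 5, 13) → sum 45  ≤ 50 ✓
(13, 5, 13, 19) → sum 50  ≤ 50 ✓
(5, 13, 19, 2) → sum 39  ≤ 50 ✓
(13, 19, 2, 20) → sum 54
(19, 2, 20, 10) → sum 51
(2, 20, 10, 14) → sum 46  ≤ 50 ✓
(20, 10, 14, 3) → sum 47  ≤ 50 ✓
(10, 14, 3, 15) → sum 42  ≤ 50 ✓
(14, 3, 15, 0) → sum 32  ≤ 50 ✓
(3, 15, 0, 11) → sum 29  ≤ 50 ✓
(15, 0, 11, 14) → sum 40  ≤ 50 ✓
(0, 11, 14, 10) → sum 35  ≤ 50 ✓
(11, 14, 10, 14) → sum 49  ≤ 50 ✓
(14, 10, 14, 17) → sum 55
(10, 14, 17, 13) → sum 54
(14, 17, 13, 1) → sum 45  ≤ 50 ✓
12 windows satisfy the condition.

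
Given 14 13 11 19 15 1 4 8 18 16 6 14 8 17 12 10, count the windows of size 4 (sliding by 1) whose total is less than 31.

(14, 13, 11, 19) → sum 57
(13, 11, 19, 15) → sum 58
(11, 19, 15, 1) → sum 46
(19, 15, 1, 4) → sum 39
(15, 1, 4, 8) → sum 28  < 31 ✓
(1, 4, 8, 18) → sum 31
(4, 8, 18, 16) → sum 46
(8, 18, 16, 6) → sum 48
(18, 16, 6, 14) → sum 54
(16, 6, 14, 8) → sum 44
(6, 14, 8, 17) → sum 45
(14, 8, 17, 12) → sum 51
(8, 17, 12, 10) → sum 47
1 window satisfy the condition.

1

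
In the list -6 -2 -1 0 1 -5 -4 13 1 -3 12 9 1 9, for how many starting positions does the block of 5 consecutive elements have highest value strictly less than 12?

(-6, -2, -1, 0, 1) → max 1  < 12 ✓
(-2, -1, 0, 1, -5) → max 1  < 12 ✓
(-1, 0, 1, -5, -4) → max 1  < 12 ✓
(0, 1, -5, -4, 13) → max 13
(1, -5, -4, 13, 1) → max 13
(-5, -4, 13, 1, -3) → max 13
(-4, 13, 1, -3, 12) → max 13
(13, 1, -3, 12, 9) → max 13
(1, -3, 12, 9, 1) → max 12
(-3, 12, 9, 1, 9) → max 12
3 windows satisfy the condition.

3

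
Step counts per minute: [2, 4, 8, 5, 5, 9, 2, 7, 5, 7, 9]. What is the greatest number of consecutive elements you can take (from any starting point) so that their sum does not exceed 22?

add 2: [2] sum 2, len 1
add 4: [2, 4] sum 6, len 2
add 8: [2, 4, 8] sum 14, len 3
add 5: [2, 4, 8, 5] sum 19, len 4
add 5: [4, 8, 5, 5] sum 22, len 4
add 9: [5, 5, 9] sum 19, len 3
add 2: [5, 5, 9, 2] sum 21, len 4
add 7: [9, 2, 7] sum 18, len 3
add 5: [2, 7, 5] sum 14, len 3
add 7: [2, 7, 5, 7] sum 21, len 4
add 9: [5, 7, 9] sum 21, len 3
Longest length seen: 4.

4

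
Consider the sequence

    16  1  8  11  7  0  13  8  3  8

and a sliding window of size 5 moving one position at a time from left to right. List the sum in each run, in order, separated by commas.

43, 27, 39, 39, 31, 32

(16, 1, 8, 11, 7) → sum 43
(1, 8, 11, 7, 0) → sum 27
(8, 11, 7, 0, 13) → sum 39
(11, 7, 0, 13, 8) → sum 39
(7, 0, 13, 8, 3) → sum 31
(0, 13, 8, 3, 8) → sum 32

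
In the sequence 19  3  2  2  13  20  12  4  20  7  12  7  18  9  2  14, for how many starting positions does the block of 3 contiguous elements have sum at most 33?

(19, 3, 2) → sum 24  ≤ 33 ✓
(3, 2, 2) → sum 7  ≤ 33 ✓
(2, 2, 13) → sum 17  ≤ 33 ✓
(2, 13, 20) → sum 35
(13, 20, 12) → sum 45
(20, 12, 4) → sum 36
(12, 4, 20) → sum 36
(4, 20, 7) → sum 31  ≤ 33 ✓
(20, 7, 12) → sum 39
(7, 12, 7) → sum 26  ≤ 33 ✓
(12, 7, 18) → sum 37
(7, 18, 9) → sum 34
(18, 9, 2) → sum 29  ≤ 33 ✓
(9, 2, 14) → sum 25  ≤ 33 ✓
7 windows satisfy the condition.

7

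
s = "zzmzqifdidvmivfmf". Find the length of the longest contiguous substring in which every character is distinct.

6

add z: [z] len 1
add z (repeat z, move left end past it): [z] len 1
add m: [z, m] len 2
add z (repeat z, move left end past it): [m, z] len 2
add q: [m, z, q] len 3
add i: [m, z, q, i] len 4
add f: [m, z, q, i, f] len 5
add d: [m, z, q, i, f, d] len 6
add i (repeat i, move left end past it): [f, d, i] len 3
add d (repeat d, move left end past it): [i, d] len 2
add v: [i, d, v] len 3
add m: [i, d, v, m] len 4
add i (repeat i, move left end past it): [d, v, m, i] len 4
add v (repeat v, move left end past it): [m, i, v] len 3
add f: [m, i, v, f] len 4
add m (repeat m, move left end past it): [i, v, f, m] len 4
add f (repeat f, move left end past it): [m, f] len 2
Longest all-distinct length: 6.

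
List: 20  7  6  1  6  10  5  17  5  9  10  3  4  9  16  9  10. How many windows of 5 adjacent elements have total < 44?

20 7 6 1 6 → sum 40  < 44 ✓
7 6 1 6 10 → sum 30  < 44 ✓
6 1 6 10 5 → sum 28  < 44 ✓
1 6 10 5 17 → sum 39  < 44 ✓
6 10 5 17 5 → sum 43  < 44 ✓
10 5 17 5 9 → sum 46
5 17 5 9 10 → sum 46
17 5 9 10 3 → sum 44
5 9 10 3 4 → sum 31  < 44 ✓
9 10 3 4 9 → sum 35  < 44 ✓
10 3 4 9 16 → sum 42  < 44 ✓
3 4 9 16 9 → sum 41  < 44 ✓
4 9 16 9 10 → sum 48
9 windows satisfy the condition.

9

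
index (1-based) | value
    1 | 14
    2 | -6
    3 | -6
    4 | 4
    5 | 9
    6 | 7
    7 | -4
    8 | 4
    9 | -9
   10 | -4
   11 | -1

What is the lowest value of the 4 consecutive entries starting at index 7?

-9

Elements at indices 7..10: -4, 4, -9, -4
min(-4, 4, -9, -4) = -9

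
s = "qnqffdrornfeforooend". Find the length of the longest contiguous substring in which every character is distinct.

5

[q] len 1
[q, n] len 2
[n, q] len 2
[n, q, f] len 3
[f] len 1
[f, d] len 2
[f, d, r] len 3
[f, d, r, o] len 4
[o, r] len 2
[o, r, n] len 3
[o, r, n, f] len 4
[o, r, n, f, e] len 5
[e, f] len 2
[e, f, o] len 3
[e, f, o, r] len 4
[r, o] len 2
[o] len 1
[o, e] len 2
[o, e, n] len 3
[o, e, n, d] len 4
Longest all-distinct length: 5.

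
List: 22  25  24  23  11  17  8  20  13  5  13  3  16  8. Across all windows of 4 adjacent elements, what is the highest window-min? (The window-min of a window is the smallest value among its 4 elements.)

22 25 24 23 → min 22
25 24 23 11 → min 11
24 23 11 17 → min 11
23 11 17 8 → min 8
11 17 8 20 → min 8
17 8 20 13 → min 8
8 20 13 5 → min 5
20 13 5 13 → min 5
13 5 13 3 → min 3
5 13 3 16 → min 3
13 3 16 8 → min 3
Highest of these is 22.

22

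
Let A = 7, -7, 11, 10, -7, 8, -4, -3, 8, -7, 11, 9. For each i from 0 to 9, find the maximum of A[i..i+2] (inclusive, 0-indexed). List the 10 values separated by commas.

11, 11, 11, 10, 8, 8, 8, 8, 11, 11

Sliding a size-3 window across the 12 values:
[7, -7, 11] → max 11
[-7, 11, 10] → max 11
[11, 10, -7] → max 11
[10, -7, 8] → max 10
[-7, 8, -4] → max 8
[8, -4, -3] → max 8
[-4, -3, 8] → max 8
[-3, 8, -7] → max 8
[8, -7, 11] → max 11
[-7, 11, 9] → max 11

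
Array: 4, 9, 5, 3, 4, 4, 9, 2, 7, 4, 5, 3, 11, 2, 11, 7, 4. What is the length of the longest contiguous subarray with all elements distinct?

7

add 4: [4] len 1
add 9: [4, 9] len 2
add 5: [4, 9, 5] len 3
add 3: [4, 9, 5, 3] len 4
add 4 (repeat 4, move left end past it): [9, 5, 3, 4] len 4
add 4 (repeat 4, move left end past it): [4] len 1
add 9: [4, 9] len 2
add 2: [4, 9, 2] len 3
add 7: [4, 9, 2, 7] len 4
add 4 (repeat 4, move left end past it): [9, 2, 7, 4] len 4
add 5: [9, 2, 7, 4, 5] len 5
add 3: [9, 2, 7, 4, 5, 3] len 6
add 11: [9, 2, 7, 4, 5, 3, 11] len 7
add 2 (repeat 2, move left end past it): [7, 4, 5, 3, 11, 2] len 6
add 11 (repeat 11, move left end past it): [2, 11] len 2
add 7: [2, 11, 7] len 3
add 4: [2, 11, 7, 4] len 4
Longest all-distinct length: 7.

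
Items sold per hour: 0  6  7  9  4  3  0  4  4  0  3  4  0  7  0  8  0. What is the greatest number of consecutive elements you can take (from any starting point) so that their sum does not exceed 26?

[0] sum 0 len 1
[0, 6] sum 6 len 2
[0, 6, 7] sum 13 len 3
[0, 6, 7, 9] sum 22 len 4
[0, 6, 7, 9, 4] sum 26 len 5
[7, 9, 4, 3] sum 23 len 4
[7, 9, 4, 3, 0] sum 23 len 5
[9, 4, 3, 0, 4] sum 20 len 5
[9, 4, 3, 0, 4, 4] sum 24 len 6
[9, 4, 3, 0, 4, 4, 0] sum 24 len 7
[4, 3, 0, 4, 4, 0, 3] sum 18 len 7
[4, 3, 0, 4, 4, 0, 3, 4] sum 22 len 8
[4, 3, 0, 4, 4, 0, 3, 4, 0] sum 22 len 9
[3, 0, 4, 4, 0, 3, 4, 0, 7] sum 25 len 9
[3, 0, 4, 4, 0, 3, 4, 0, 7, 0] sum 25 len 10
[4, 0, 3, 4, 0, 7, 0, 8] sum 26 len 8
[4, 0, 3, 4, 0, 7, 0, 8, 0] sum 26 len 9
Longest length seen: 10.

10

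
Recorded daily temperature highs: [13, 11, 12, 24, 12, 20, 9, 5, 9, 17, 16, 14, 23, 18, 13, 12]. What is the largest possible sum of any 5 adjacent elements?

(13, 11, 12, 24, 12) → sum 72
(11, 12, 24, 12, 20) → sum 79
(12, 24, 12, 20, 9) → sum 77
(24, 12, 20, 9, 5) → sum 70
(12, 20, 9, 5, 9) → sum 55
(20, 9, 5, 9, 17) → sum 60
(9, 5, 9, 17, 16) → sum 56
(5, 9, 17, 16, 14) → sum 61
(9, 17, 16, 14, 23) → sum 79
(17, 16, 14, 23, 18) → sum 88
(16, 14, 23, 18, 13) → sum 84
(14, 23, 18, 13, 12) → sum 80
Largest of these is 88.

88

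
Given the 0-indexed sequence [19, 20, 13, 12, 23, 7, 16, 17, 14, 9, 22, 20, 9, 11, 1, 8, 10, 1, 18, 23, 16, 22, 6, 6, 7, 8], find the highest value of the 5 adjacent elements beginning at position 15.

Elements at indices 15..19: 8, 10, 1, 18, 23
max(8, 10, 1, 18, 23) = 23

23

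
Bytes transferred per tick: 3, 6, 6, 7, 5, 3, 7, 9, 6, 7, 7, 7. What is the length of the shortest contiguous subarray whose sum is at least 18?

3

add 3: running sum 3 < 18
add 6: running sum 9 < 18
add 6: running sum 15 < 18
add 7: shortest ending here [6, 6, 7] sum 19, len 3
add 5: shortest ending here [6, 7, 5] sum 18, len 3
add 3: shortest ending here [6, 7, 5, 3] sum 21, len 4
add 7: shortest ending here [7, 5, 3, 7] sum 22, len 4
add 9: shortest ending here [3, 7, 9] sum 19, len 3
add 6: shortest ending here [7, 9, 6] sum 22, len 3
add 7: shortest ending here [9, 6, 7] sum 22, len 3
add 7: shortest ending here [6, 7, 7] sum 20, len 3
add 7: shortest ending here [7, 7, 7] sum 21, len 3
Shortest qualifying length: 3.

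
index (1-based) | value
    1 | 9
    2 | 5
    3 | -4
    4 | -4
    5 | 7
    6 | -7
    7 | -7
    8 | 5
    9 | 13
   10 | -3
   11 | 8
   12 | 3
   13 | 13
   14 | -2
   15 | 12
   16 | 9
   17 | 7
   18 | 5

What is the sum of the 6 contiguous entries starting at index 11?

43

Elements at indices 11..16: 8, 3, 13, -2, 12, 9
sum(8, 3, 13, -2, 12, 9) = 43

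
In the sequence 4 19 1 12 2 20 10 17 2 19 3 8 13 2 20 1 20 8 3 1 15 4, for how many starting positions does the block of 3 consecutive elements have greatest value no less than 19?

13

[4, 19, 1] → max 19  ≥ 19 ✓
[19, 1, 12] → max 19  ≥ 19 ✓
[1, 12, 2] → max 12
[12, 2, 20] → max 20  ≥ 19 ✓
[2, 20, 10] → max 20  ≥ 19 ✓
[20, 10, 17] → max 20  ≥ 19 ✓
[10, 17, 2] → max 17
[17, 2, 19] → max 19  ≥ 19 ✓
[2, 19, 3] → max 19  ≥ 19 ✓
[19, 3, 8] → max 19  ≥ 19 ✓
[3, 8, 13] → max 13
[8, 13, 2] → max 13
[13, 2, 20] → max 20  ≥ 19 ✓
[2, 20, 1] → max 20  ≥ 19 ✓
[20, 1, 20] → max 20  ≥ 19 ✓
[1, 20, 8] → max 20  ≥ 19 ✓
[20, 8, 3] → max 20  ≥ 19 ✓
[8, 3, 1] → max 8
[3, 1, 15] → max 15
[1, 15, 4] → max 15
13 windows satisfy the condition.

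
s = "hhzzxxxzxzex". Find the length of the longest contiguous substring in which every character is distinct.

3

add h: [h] len 1
add h (repeat h, move left end past it): [h] len 1
add z: [h, z] len 2
add z (repeat z, move left end past it): [z] len 1
add x: [z, x] len 2
add x (repeat x, move left end past it): [x] len 1
add x (repeat x, move left end past it): [x] len 1
add z: [x, z] len 2
add x (repeat x, move left end past it): [z, x] len 2
add z (repeat z, move left end past it): [x, z] len 2
add e: [x, z, e] len 3
add x (repeat x, move left end past it): [z, e, x] len 3
Longest all-distinct length: 3.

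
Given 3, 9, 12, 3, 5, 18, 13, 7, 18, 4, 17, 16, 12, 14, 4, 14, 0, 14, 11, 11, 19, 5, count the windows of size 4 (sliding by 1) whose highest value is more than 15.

12

3 9 12 3 → max 12
9 12 3 5 → max 12
12 3 5 18 → max 18  > 15 ✓
3 5 18 13 → max 18  > 15 ✓
5 18 13 7 → max 18  > 15 ✓
18 13 7 18 → max 18  > 15 ✓
13 7 18 4 → max 18  > 15 ✓
7 18 4 17 → max 18  > 15 ✓
18 4 17 16 → max 18  > 15 ✓
4 17 16 12 → max 17  > 15 ✓
17 16 12 14 → max 17  > 15 ✓
16 12 14 4 → max 16  > 15 ✓
12 14 4 14 → max 14
14 4 14 0 → max 14
4 14 0 14 → max 14
14 0 14 11 → max 14
0 14 11 11 → max 14
14 11 11 19 → max 19  > 15 ✓
11 11 19 5 → max 19  > 15 ✓
12 windows satisfy the condition.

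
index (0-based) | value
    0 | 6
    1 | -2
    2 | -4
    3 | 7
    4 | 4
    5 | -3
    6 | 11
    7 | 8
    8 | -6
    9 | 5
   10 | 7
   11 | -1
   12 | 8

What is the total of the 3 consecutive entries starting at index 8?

Elements at indices 8..10: -6, 5, 7
sum(-6, 5, 7) = 6

6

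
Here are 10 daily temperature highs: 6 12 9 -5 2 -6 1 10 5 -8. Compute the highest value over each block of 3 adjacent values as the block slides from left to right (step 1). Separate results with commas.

Sliding a size-3 window across the 10 values:
(6, 12, 9) → max 12
(12, 9, -5) → max 12
(9, -5, 2) → max 9
(-5, 2, -6) → max 2
(2, -6, 1) → max 2
(-6, 1, 10) → max 10
(1, 10, 5) → max 10
(10, 5, -8) → max 10

12, 12, 9, 2, 2, 10, 10, 10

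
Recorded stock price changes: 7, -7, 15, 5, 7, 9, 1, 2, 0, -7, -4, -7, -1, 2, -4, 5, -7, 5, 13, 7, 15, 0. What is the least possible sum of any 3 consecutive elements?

7 -7 15 → sum 15
-7 15 5 → sum 13
15 5 7 → sum 27
5 7 9 → sum 21
7 9 1 → sum 17
9 1 2 → sum 12
1 2 0 → sum 3
2 0 -7 → sum -5
0 -7 -4 → sum -11
-7 -4 -7 → sum -18
-4 -7 -1 → sum -12
-7 -1 2 → sum -6
-1 2 -4 → sum -3
2 -4 5 → sum 3
-4 5 -7 → sum -6
5 -7 5 → sum 3
-7 5 13 → sum 11
5 13 7 → sum 25
13 7 15 → sum 35
7 15 0 → sum 22
Least of these is -18.

-18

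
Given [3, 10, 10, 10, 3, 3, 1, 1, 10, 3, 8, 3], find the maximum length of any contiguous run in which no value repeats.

4

add 3: [3] len 1
add 10: [3, 10] len 2
add 10 (repeat 10, move left end past it): [10] len 1
add 10 (repeat 10, move left end past it): [10] len 1
add 3: [10, 3] len 2
add 3 (repeat 3, move left end past it): [3] len 1
add 1: [3, 1] len 2
add 1 (repeat 1, move left end past it): [1] len 1
add 10: [1, 10] len 2
add 3: [1, 10, 3] len 3
add 8: [1, 10, 3, 8] len 4
add 3 (repeat 3, move left end past it): [8, 3] len 2
Longest all-distinct length: 4.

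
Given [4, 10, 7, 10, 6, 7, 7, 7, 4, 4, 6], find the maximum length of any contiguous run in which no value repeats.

3

add 4: [4] len 1
add 10: [4, 10] len 2
add 7: [4, 10, 7] len 3
add 10 (repeat 10, move left end past it): [7, 10] len 2
add 6: [7, 10, 6] len 3
add 7 (repeat 7, move left end past it): [10, 6, 7] len 3
add 7 (repeat 7, move left end past it): [7] len 1
add 7 (repeat 7, move left end past it): [7] len 1
add 4: [7, 4] len 2
add 4 (repeat 4, move left end past it): [4] len 1
add 6: [4, 6] len 2
Longest all-distinct length: 3.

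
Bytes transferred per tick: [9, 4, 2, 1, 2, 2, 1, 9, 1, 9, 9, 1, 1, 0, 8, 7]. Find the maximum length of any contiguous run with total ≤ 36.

[9] sum 9 len 1
[9, 4] sum 13 len 2
[9, 4, 2] sum 15 len 3
[9, 4, 2, 1] sum 16 len 4
[9, 4, 2, 1, 2] sum 18 len 5
[9, 4, 2, 1, 2, 2] sum 20 len 6
[9, 4, 2, 1, 2, 2, 1] sum 21 len 7
[9, 4, 2, 1, 2, 2, 1, 9] sum 30 len 8
[9, 4, 2, 1, 2, 2, 1, 9, 1] sum 31 len 9
[4, 2, 1, 2, 2, 1, 9, 1, 9] sum 31 len 9
[2, 1, 2, 2, 1, 9, 1, 9, 9] sum 36 len 9
[1, 2, 2, 1, 9, 1, 9, 9, 1] sum 35 len 9
[1, 2, 2, 1, 9, 1, 9, 9, 1, 1] sum 36 len 10
[1, 2, 2, 1, 9, 1, 9, 9, 1, 1, 0] sum 36 len 11
[1, 9, 9, 1, 1, 0, 8] sum 29 len 7
[1, 9, 9, 1, 1, 0, 8, 7] sum 36 len 8
Longest length seen: 11.

11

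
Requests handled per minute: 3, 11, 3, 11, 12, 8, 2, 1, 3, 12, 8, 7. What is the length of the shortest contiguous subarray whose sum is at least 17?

Extend right; whenever the sum reaches 17, record the length and shrink from the left:
add 3: running sum 3 < 17
add 11: running sum 14 < 17
end 2: [3, 11, 3] sum 17, len 3
end 3: [11, 3, 11] sum 25, len 3
end 4: [11, 12] sum 23, len 2
end 5: [12, 8] sum 20, len 2
end 6: [12, 8, 2] sum 22, len 3
end 7: [12, 8, 2, 1] sum 23, len 4
end 8: [12, 8, 2, 1, 3] sum 26, len 5
end 9: [2, 1, 3, 12] sum 18, len 4
end 10: [12, 8] sum 20, len 2
end 11: [12, 8, 7] sum 27, len 3
Shortest qualifying length: 2.

2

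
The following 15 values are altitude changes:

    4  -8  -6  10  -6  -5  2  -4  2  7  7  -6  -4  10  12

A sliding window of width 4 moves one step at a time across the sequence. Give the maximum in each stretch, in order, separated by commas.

[4, -8, -6, 10] → max 10
[-8, -6, 10, -6] → max 10
[-6, 10, -6, -5] → max 10
[10, -6, -5, 2] → max 10
[-6, -5, 2, -4] → max 2
[-5, 2, -4, 2] → max 2
[2, -4, 2, 7] → max 7
[-4, 2, 7, 7] → max 7
[2, 7, 7, -6] → max 7
[7, 7, -6, -4] → max 7
[7, -6, -4, 10] → max 10
[-6, -4, 10, 12] → max 12

10, 10, 10, 10, 2, 2, 7, 7, 7, 7, 10, 12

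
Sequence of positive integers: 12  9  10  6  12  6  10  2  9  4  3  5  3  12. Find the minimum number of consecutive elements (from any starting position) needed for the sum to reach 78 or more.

add 12: running sum 12 < 78
add 9: running sum 21 < 78
add 10: running sum 31 < 78
add 6: running sum 37 < 78
add 12: running sum 49 < 78
add 6: running sum 55 < 78
add 10: running sum 65 < 78
add 2: running sum 67 < 78
add 9: running sum 76 < 78
end 9: [12, 9, 10, 6, 12, 6, 10, 2, 9, 4] sum 80, len 10
end 10: [12, 9, 10, 6, 12, 6, 10, 2, 9, 4, 3] sum 83, len 11
end 11: [12, 9, 10, 6, 12, 6, 10, 2, 9, 4, 3, 5] sum 88, len 12
end 12: [9, 10, 6, 12, 6, 10, 2, 9, 4, 3, 5, 3] sum 79, len 12
end 13: [10, 6, 12, 6, 10, 2, 9, 4, 3, 5, 3, 12] sum 82, len 12
Shortest qualifying length: 10.

10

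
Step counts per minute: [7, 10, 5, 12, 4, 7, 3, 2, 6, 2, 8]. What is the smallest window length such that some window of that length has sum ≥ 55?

9

Extend right; whenever the sum reaches 55, record the length and shrink from the left:
add 7: running sum 7 < 55
add 10: running sum 17 < 55
add 5: running sum 22 < 55
add 12: running sum 34 < 55
add 4: running sum 38 < 55
add 7: running sum 45 < 55
add 3: running sum 48 < 55
add 2: running sum 50 < 55
add 6: shortest ending here [7, 10, 5, 12, 4, 7, 3, 2, 6] sum 56, len 9
add 2: shortest ending here [7, 10, 5, 12, 4, 7, 3, 2, 6, 2] sum 58, len 10
add 8: shortest ending here [10, 5, 12, 4, 7, 3, 2, 6, 2, 8] sum 59, len 10
Shortest qualifying length: 9.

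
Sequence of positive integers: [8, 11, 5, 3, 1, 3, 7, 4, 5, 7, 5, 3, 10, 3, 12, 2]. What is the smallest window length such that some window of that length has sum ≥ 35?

6

add 8: running sum 8 < 35
add 11: running sum 19 < 35
add 5: running sum 24 < 35
add 3: running sum 27 < 35
add 1: running sum 28 < 35
add 3: running sum 31 < 35
end 6: [8, 11, 5, 3, 1, 3, 7] sum 38, len 7
end 7: [8, 11, 5, 3, 1, 3, 7, 4] sum 42, len 8
end 8: [11, 5, 3, 1, 3, 7, 4, 5] sum 39, len 8
end 9: [5, 3, 1, 3, 7, 4, 5, 7] sum 35, len 8
end 10: [3, 1, 3, 7, 4, 5, 7, 5] sum 35, len 8
end 11: [1, 3, 7, 4, 5, 7, 5, 3] sum 35, len 8
end 12: [7, 4, 5, 7, 5, 3, 10] sum 41, len 7
end 13: [4, 5, 7, 5, 3, 10, 3] sum 37, len 7
end 14: [7, 5, 3, 10, 3, 12] sum 40, len 6
end 15: [5, 3, 10, 3, 12, 2] sum 35, len 6
Shortest qualifying length: 6.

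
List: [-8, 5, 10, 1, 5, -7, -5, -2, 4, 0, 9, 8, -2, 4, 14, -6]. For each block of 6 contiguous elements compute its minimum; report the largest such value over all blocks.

-8 5 10 1 5 -7 → min -8
5 10 1 5 -7 -5 → min -7
10 1 5 -7 -5 -2 → min -7
1 5 -7 -5 -2 4 → min -7
5 -7 -5 -2 4 0 → min -7
-7 -5 -2 4 0 9 → min -7
-5 -2 4 0 9 8 → min -5
-2 4 0 9 8 -2 → min -2
4 0 9 8 -2 4 → min -2
0 9 8 -2 4 14 → min -2
9 8 -2 4 14 -6 → min -6
Largest of these is -2.

-2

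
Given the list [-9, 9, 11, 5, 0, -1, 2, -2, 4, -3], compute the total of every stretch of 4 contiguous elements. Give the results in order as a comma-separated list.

16, 25, 15, 6, -1, 3, 1

[-9, 9, 11, 5] → sum 16
[9, 11, 5, 0] → sum 25
[11, 5, 0, -1] → sum 15
[5, 0, -1, 2] → sum 6
[0, -1, 2, -2] → sum -1
[-1, 2, -2, 4] → sum 3
[2, -2, 4, -3] → sum 1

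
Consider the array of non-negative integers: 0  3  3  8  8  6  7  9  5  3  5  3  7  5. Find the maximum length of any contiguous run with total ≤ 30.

Extend to the right; shrink from the left whenever the sum exceeds 30:
add 0: [0] sum 0, len 1
add 3: [0, 3] sum 3, len 2
add 3: [0, 3, 3] sum 6, len 3
add 8: [0, 3, 3, 8] sum 14, len 4
add 8: [0, 3, 3, 8, 8] sum 22, len 5
add 6: [0, 3, 3, 8, 8, 6] sum 28, len 6
add 7: [8, 8, 6, 7] sum 29, len 4
add 9: [8, 6, 7, 9] sum 30, len 4
add 5: [6, 7, 9, 5] sum 27, len 4
add 3: [6, 7, 9, 5, 3] sum 30, len 5
add 5: [7, 9, 5, 3, 5] sum 29, len 5
add 3: [9, 5, 3, 5, 3] sum 25, len 5
add 7: [5, 3, 5, 3, 7] sum 23, len 5
add 5: [5, 3, 5, 3, 7, 5] sum 28, len 6
Longest length seen: 6.

6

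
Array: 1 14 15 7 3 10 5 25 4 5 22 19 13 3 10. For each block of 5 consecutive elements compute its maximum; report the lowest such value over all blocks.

Each size-5 window and its max:
[1, 14, 15, 7, 3] → max 15
[14, 15, 7, 3, 10] → max 15
[15, 7, 3, 10, 5] → max 15
[7, 3, 10, 5, 25] → max 25
[3, 10, 5, 25, 4] → max 25
[10, 5, 25, 4, 5] → max 25
[5, 25, 4, 5, 22] → max 25
[25, 4, 5, 22, 19] → max 25
[4, 5, 22, 19, 13] → max 22
[5, 22, 19, 13, 3] → max 22
[22, 19, 13, 3, 10] → max 22
Lowest of these is 15.

15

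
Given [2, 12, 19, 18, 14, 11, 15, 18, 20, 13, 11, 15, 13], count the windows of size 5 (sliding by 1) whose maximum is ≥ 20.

[2, 12, 19, 18, 14] → max 19
[12, 19, 18, 14, 11] → max 19
[19, 18, 14, 11, 15] → max 19
[18, 14, 11, 15, 18] → max 18
[14, 11, 15, 18, 20] → max 20  ≥ 20 ✓
[11, 15, 18, 20, 13] → max 20  ≥ 20 ✓
[15, 18, 20, 13, 11] → max 20  ≥ 20 ✓
[18, 20, 13, 11, 15] → max 20  ≥ 20 ✓
[20, 13, 11, 15, 13] → max 20  ≥ 20 ✓
5 windows satisfy the condition.

5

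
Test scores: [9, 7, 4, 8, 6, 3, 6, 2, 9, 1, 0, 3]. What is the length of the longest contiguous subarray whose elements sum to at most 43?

add 9: [9] sum 9, len 1
add 7: [9, 7] sum 16, len 2
add 4: [9, 7, 4] sum 20, len 3
add 8: [9, 7, 4, 8] sum 28, len 4
add 6: [9, 7, 4, 8, 6] sum 34, len 5
add 3: [9, 7, 4, 8, 6, 3] sum 37, len 6
add 6: [9, 7, 4, 8, 6, 3, 6] sum 43, len 7
add 2: [7, 4, 8, 6, 3, 6, 2] sum 36, len 7
add 9: [4, 8, 6, 3, 6, 2, 9] sum 38, len 7
add 1: [4, 8, 6, 3, 6, 2, 9, 1] sum 39, len 8
add 0: [4, 8, 6, 3, 6, 2, 9, 1, 0] sum 39, len 9
add 3: [4, 8, 6, 3, 6, 2, 9, 1, 0, 3] sum 42, len 10
Longest length seen: 10.

10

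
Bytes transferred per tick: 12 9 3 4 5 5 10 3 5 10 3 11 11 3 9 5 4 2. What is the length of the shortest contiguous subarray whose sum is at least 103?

add 12: running sum 12 < 103
add 9: running sum 21 < 103
add 3: running sum 24 < 103
add 4: running sum 28 < 103
add 5: running sum 33 < 103
add 5: running sum 38 < 103
add 10: running sum 48 < 103
add 3: running sum 51 < 103
add 5: running sum 56 < 103
add 10: running sum 66 < 103
add 3: running sum 69 < 103
add 11: running sum 80 < 103
add 11: running sum 91 < 103
add 3: running sum 94 < 103
add 9: shortest ending here [12, 9, 3, 4, 5, 5, 10, 3, 5, 10, 3, 11, 11, 3, 9] sum 103, len 15
add 5: shortest ending here [12, 9, 3, 4, 5, 5, 10, 3, 5, 10, 3, 11, 11, 3, 9, 5] sum 108, len 16
add 4: shortest ending here [12, 9, 3, 4, 5, 5, 10, 3, 5, 10, 3, 11, 11, 3, 9, 5, 4] sum 112, len 17
add 2: shortest ending here [12, 9, 3, 4, 5, 5, 10, 3, 5, 10, 3, 11, 11, 3, 9, 5, 4, 2] sum 114, len 18
Shortest qualifying length: 15.

15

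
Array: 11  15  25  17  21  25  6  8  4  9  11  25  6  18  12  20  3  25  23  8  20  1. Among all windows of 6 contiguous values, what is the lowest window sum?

63

[11, 15, 25, 17, 21, 25] → sum 114
[15, 25, 17, 21, 25, 6] → sum 109
[25, 17, 21, 25, 6, 8] → sum 102
[17, 21, 25, 6, 8, 4] → sum 81
[21, 25, 6, 8, 4, 9] → sum 73
[25, 6, 8, 4, 9, 11] → sum 63
[6, 8, 4, 9, 11, 25] → sum 63
[8, 4, 9, 11, 25, 6] → sum 63
[4, 9, 11, 25, 6, 18] → sum 73
[9, 11, 25, 6, 18, 12] → sum 81
[11, 25, 6, 18, 12, 20] → sum 92
[25, 6, 18, 12, 20, 3] → sum 84
[6, 18, 12, 20, 3, 25] → sum 84
[18, 12, 20, 3, 25, 23] → sum 101
[12, 20, 3, 25, 23, 8] → sum 91
[20, 3, 25, 23, 8, 20] → sum 99
[3, 25, 23, 8, 20, 1] → sum 80
Lowest of these is 63.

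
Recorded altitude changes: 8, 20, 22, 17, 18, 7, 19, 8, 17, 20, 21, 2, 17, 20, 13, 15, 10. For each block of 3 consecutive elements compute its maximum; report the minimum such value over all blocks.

15

(8, 20, 22) → max 22
(20, 22, 17) → max 22
(22, 17, 18) → max 22
(17, 18, 7) → max 18
(18, 7, 19) → max 19
(7, 19, 8) → max 19
(19, 8, 17) → max 19
(8, 17, 20) → max 20
(17, 20, 21) → max 21
(20, 21, 2) → max 21
(21, 2, 17) → max 21
(2, 17, 20) → max 20
(17, 20, 13) → max 20
(20, 13, 15) → max 20
(13, 15, 10) → max 15
Minimum of these is 15.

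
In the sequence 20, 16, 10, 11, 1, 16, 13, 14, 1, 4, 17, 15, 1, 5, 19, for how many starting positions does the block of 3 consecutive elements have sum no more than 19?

1

(20, 16, 10) → sum 46
(16, 10, 11) → sum 37
(10, 11, 1) → sum 22
(11, 1, 16) → sum 28
(1, 16, 13) → sum 30
(16, 13, 14) → sum 43
(13, 14, 1) → sum 28
(14, 1, 4) → sum 19  ≤ 19 ✓
(1, 4, 17) → sum 22
(4, 17, 15) → sum 36
(17, 15, 1) → sum 33
(15, 1, 5) → sum 21
(1, 5, 19) → sum 25
1 window satisfy the condition.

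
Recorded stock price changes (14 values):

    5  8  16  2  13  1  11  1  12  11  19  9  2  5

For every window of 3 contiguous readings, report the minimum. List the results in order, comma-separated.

5, 2, 2, 1, 1, 1, 1, 1, 11, 9, 2, 2

Sliding a size-3 window across the 14 values:
5 8 16 → min 5
8 16 2 → min 2
16 2 13 → min 2
2 13 1 → min 1
13 1 11 → min 1
1 11 1 → min 1
11 1 12 → min 1
1 12 11 → min 1
12 11 19 → min 11
11 19 9 → min 9
19 9 2 → min 2
9 2 5 → min 2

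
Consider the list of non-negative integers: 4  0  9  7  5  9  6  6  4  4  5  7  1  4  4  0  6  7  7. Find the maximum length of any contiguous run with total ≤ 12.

4

Extend to the right; shrink from the left whenever the sum exceeds 12:
add 4: [4] sum 4, len 1
add 0: [4, 0] sum 4, len 2
add 9: [0, 9] sum 9, len 2
add 7: [7] sum 7, len 1
add 5: [7, 5] sum 12, len 2
add 9: [9] sum 9, len 1
add 6: [6] sum 6, len 1
add 6: [6, 6] sum 12, len 2
add 4: [6, 4] sum 10, len 2
add 4: [4, 4] sum 8, len 2
add 5: [4, 5] sum 9, len 2
add 7: [5, 7] sum 12, len 2
add 1: [7, 1] sum 8, len 2
add 4: [7, 1, 4] sum 12, len 3
add 4: [1, 4, 4] sum 9, len 3
add 0: [1, 4, 4, 0] sum 9, len 4
add 6: [4, 0, 6] sum 10, len 3
add 7: [7] sum 7, len 1
add 7: [7] sum 7, len 1
Longest length seen: 4.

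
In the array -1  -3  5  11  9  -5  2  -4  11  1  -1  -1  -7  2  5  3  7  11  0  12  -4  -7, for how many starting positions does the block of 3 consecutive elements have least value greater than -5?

13

(-1, -3, 5) → min -3  > -5 ✓
(-3, 5, 11) → min -3  > -5 ✓
(5, 11, 9) → min 5  > -5 ✓
(11, 9, -5) → min -5
(9, -5, 2) → min -5
(-5, 2, -4) → min -5
(2, -4, 11) → min -4  > -5 ✓
(-4, 11, 1) → min -4  > -5 ✓
(11, 1, -1) → min -1  > -5 ✓
(1, -1, -1) → min -1  > -5 ✓
(-1, -1, -7) → min -7
(-1, -7, 2) → min -7
(-7, 2, 5) → min -7
(2, 5, 3) → min 2  > -5 ✓
(5, 3, 7) → min 3  > -5 ✓
(3, 7, 11) → min 3  > -5 ✓
(7, 11, 0) → min 0  > -5 ✓
(11, 0, 12) → min 0  > -5 ✓
(0, 12, -4) → min -4  > -5 ✓
(12, -4, -7) → min -7
13 windows satisfy the condition.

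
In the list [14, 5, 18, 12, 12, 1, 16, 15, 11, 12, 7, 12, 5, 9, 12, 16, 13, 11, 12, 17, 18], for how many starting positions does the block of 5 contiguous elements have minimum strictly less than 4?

5

[14, 5, 18, 12, 12] → min 5
[5, 18, 12, 12, 1] → min 1  < 4 ✓
[18, 12, 12, 1, 16] → min 1  < 4 ✓
[12, 12, 1, 16, 15] → min 1  < 4 ✓
[12, 1, 16, 15, 11] → min 1  < 4 ✓
[1, 16, 15, 11, 12] → min 1  < 4 ✓
[16, 15, 11, 12, 7] → min 7
[15, 11, 12, 7, 12] → min 7
[11, 12, 7, 12, 5] → min 5
[12, 7, 12, 5, 9] → min 5
[7, 12, 5, 9, 12] → min 5
[12, 5, 9, 12, 16] → min 5
[5, 9, 12, 16, 13] → min 5
[9, 12, 16, 13, 11] → min 9
[12, 16, 13, 11, 12] → min 11
[16, 13, 11, 12, 17] → min 11
[13, 11, 12, 17, 18] → min 11
5 windows satisfy the condition.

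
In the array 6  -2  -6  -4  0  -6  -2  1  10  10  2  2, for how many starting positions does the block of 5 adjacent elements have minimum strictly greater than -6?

6 -2 -6 -4 0 → min -6
-2 -6 -4 0 -6 → min -6
-6 -4 0 -6 -2 → min -6
-4 0 -6 -2 1 → min -6
0 -6 -2 1 10 → min -6
-6 -2 1 10 10 → min -6
-2 1 10 10 2 → min -2  > -6 ✓
1 10 10 2 2 → min 1  > -6 ✓
2 windows satisfy the condition.

2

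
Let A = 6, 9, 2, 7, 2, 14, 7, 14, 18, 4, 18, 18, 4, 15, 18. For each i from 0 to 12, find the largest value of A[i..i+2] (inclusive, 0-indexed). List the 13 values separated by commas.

9, 9, 7, 14, 14, 14, 18, 18, 18, 18, 18, 18, 18

(6, 9, 2) → max 9
(9, 2, 7) → max 9
(2, 7, 2) → max 7
(7, 2, 14) → max 14
(2, 14, 7) → max 14
(14, 7, 14) → max 14
(7, 14, 18) → max 18
(14, 18, 4) → max 18
(18, 4, 18) → max 18
(4, 18, 18) → max 18
(18, 18, 4) → max 18
(18, 4, 15) → max 18
(4, 15, 18) → max 18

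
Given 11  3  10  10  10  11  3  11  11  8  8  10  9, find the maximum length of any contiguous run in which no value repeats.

3

[11] len 1
[11, 3] len 2
[11, 3, 10] len 3
[10] len 1
[10] len 1
[10, 11] len 2
[10, 11, 3] len 3
[3, 11] len 2
[11] len 1
[11, 8] len 2
[8] len 1
[8, 10] len 2
[8, 10, 9] len 3
Longest all-distinct length: 3.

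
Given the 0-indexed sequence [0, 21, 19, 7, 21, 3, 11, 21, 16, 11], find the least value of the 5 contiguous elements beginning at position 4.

3

Elements at indices 4..8: 21, 3, 11, 21, 16
min(21, 3, 11, 21, 16) = 3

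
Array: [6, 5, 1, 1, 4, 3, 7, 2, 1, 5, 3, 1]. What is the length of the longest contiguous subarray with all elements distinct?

[6] len 1
[6, 5] len 2
[6, 5, 1] len 3
[1] len 1
[1, 4] len 2
[1, 4, 3] len 3
[1, 4, 3, 7] len 4
[1, 4, 3, 7, 2] len 5
[4, 3, 7, 2, 1] len 5
[4, 3, 7, 2, 1, 5] len 6
[7, 2, 1, 5, 3] len 5
[5, 3, 1] len 3
Longest all-distinct length: 6.

6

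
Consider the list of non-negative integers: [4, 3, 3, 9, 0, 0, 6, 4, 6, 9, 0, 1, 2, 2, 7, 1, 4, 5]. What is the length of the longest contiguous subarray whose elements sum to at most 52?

14

add 4: [4] sum 4, len 1
add 3: [4, 3] sum 7, len 2
add 3: [4, 3, 3] sum 10, len 3
add 9: [4, 3, 3, 9] sum 19, len 4
add 0: [4, 3, 3, 9, 0] sum 19, len 5
add 0: [4, 3, 3, 9, 0, 0] sum 19, len 6
add 6: [4, 3, 3, 9, 0, 0, 6] sum 25, len 7
add 4: [4, 3, 3, 9, 0, 0, 6, 4] sum 29, len 8
add 6: [4, 3, 3, 9, 0, 0, 6, 4, 6] sum 35, len 9
add 9: [4, 3, 3, 9, 0, 0, 6, 4, 6, 9] sum 44, len 10
add 0: [4, 3, 3, 9, 0, 0, 6, 4, 6, 9, 0] sum 44, len 11
add 1: [4, 3, 3, 9, 0, 0, 6, 4, 6, 9, 0, 1] sum 45, len 12
add 2: [4, 3, 3, 9, 0, 0, 6, 4, 6, 9, 0, 1, 2] sum 47, len 13
add 2: [4, 3, 3, 9, 0, 0, 6, 4, 6, 9, 0, 1, 2, 2] sum 49, len 14
add 7: [3, 3, 9, 0, 0, 6, 4, 6, 9, 0, 1, 2, 2, 7] sum 52, len 14
add 1: [3, 9, 0, 0, 6, 4, 6, 9, 0, 1, 2, 2, 7, 1] sum 50, len 14
add 4: [9, 0, 0, 6, 4, 6, 9, 0, 1, 2, 2, 7, 1, 4] sum 51, len 14
add 5: [0, 0, 6, 4, 6, 9, 0, 1, 2, 2, 7, 1, 4, 5] sum 47, len 14
Longest length seen: 14.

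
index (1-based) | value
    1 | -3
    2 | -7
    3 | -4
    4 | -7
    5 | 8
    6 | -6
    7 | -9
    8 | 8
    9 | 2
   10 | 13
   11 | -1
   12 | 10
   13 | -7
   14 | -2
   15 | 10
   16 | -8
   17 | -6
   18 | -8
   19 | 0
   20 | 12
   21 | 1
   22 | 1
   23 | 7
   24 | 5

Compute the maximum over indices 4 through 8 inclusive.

Elements at indices 4..8: -7, 8, -6, -9, 8
max(-7, 8, -6, -9, 8) = 8

8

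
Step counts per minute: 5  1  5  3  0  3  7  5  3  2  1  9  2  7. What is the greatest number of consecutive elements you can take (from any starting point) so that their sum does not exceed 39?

11

Extend to the right; shrink from the left whenever the sum exceeds 39:
→ 5: sum 5, len 1
→ 1: sum 6, len 2
→ 5: sum 11, len 3
→ 3: sum 14, len 4
→ 0: sum 14, len 5
→ 3: sum 17, len 6
→ 7: sum 24, len 7
→ 5: sum 29, len 8
→ 3: sum 32, len 9
→ 2: sum 34, len 10
→ 1: sum 35, len 11
→ 9 (dropped 5): sum 39, len 11
→ 2 (dropped 1, 5): sum 35, len 10
→ 7 (dropped 3): sum 39, len 10
Longest length seen: 11.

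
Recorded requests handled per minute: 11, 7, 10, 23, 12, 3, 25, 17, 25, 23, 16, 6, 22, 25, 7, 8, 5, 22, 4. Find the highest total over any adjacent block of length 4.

(11, 7, 10, 23) → sum 51
(7, 10, 23, 12) → sum 52
(10, 23, 12, 3) → sum 48
(23, 12, 3, 25) → sum 63
(12, 3, 25, 17) → sum 57
(3, 25, 17, 25) → sum 70
(25, 17, 25, 23) → sum 90
(17, 25, 23, 16) → sum 81
(25, 23, 16, 6) → sum 70
(23, 16, 6, 22) → sum 67
(16, 6, 22, 25) → sum 69
(6, 22, 25, 7) → sum 60
(22, 25, 7, 8) → sum 62
(25, 7, 8, 5) → sum 45
(7, 8, 5, 22) → sum 42
(8, 5, 22, 4) → sum 39
Highest of these is 90.

90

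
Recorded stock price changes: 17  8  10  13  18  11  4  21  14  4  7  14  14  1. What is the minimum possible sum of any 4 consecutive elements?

36

Each size-4 window and its sum:
(17, 8, 10, 13) → sum 48
(8, 10, 13, 18) → sum 49
(10, 13, 18, 11) → sum 52
(13, 18, 11, 4) → sum 46
(18, 11, 4, 21) → sum 54
(11, 4, 21, 14) → sum 50
(4, 21, 14, 4) → sum 43
(21, 14, 4, 7) → sum 46
(14, 4, 7, 14) → sum 39
(4, 7, 14, 14) → sum 39
(7, 14, 14, 1) → sum 36
Minimum of these is 36.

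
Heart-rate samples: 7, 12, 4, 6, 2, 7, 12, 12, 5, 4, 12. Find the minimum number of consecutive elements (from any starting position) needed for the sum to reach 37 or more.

5

add 7: running sum 7 < 37
add 12: running sum 19 < 37
add 4: running sum 23 < 37
add 6: running sum 29 < 37
add 2: running sum 31 < 37
end 5: [7, 12, 4, 6, 2, 7] sum 38, len 6
end 6: [12, 4, 6, 2, 7, 12] sum 43, len 6
end 7: [6, 2, 7, 12, 12] sum 39, len 5
end 8: [2, 7, 12, 12, 5] sum 38, len 5
end 9: [7, 12, 12, 5, 4] sum 40, len 5
end 10: [12, 12, 5, 4, 12] sum 45, len 5
Shortest qualifying length: 5.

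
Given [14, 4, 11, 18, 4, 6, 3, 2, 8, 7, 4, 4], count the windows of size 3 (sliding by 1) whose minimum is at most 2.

3

[14, 4, 11] → min 4
[4, 11, 18] → min 4
[11, 18, 4] → min 4
[18, 4, 6] → min 4
[4, 6, 3] → min 3
[6, 3, 2] → min 2  ≤ 2 ✓
[3, 2, 8] → min 2  ≤ 2 ✓
[2, 8, 7] → min 2  ≤ 2 ✓
[8, 7, 4] → min 4
[7, 4, 4] → min 4
3 windows satisfy the condition.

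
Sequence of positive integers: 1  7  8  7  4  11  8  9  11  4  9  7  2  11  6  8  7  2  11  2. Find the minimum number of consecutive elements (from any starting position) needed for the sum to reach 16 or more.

2

add 1: running sum 1 < 16
add 7: running sum 8 < 16
end 2: [1, 7, 8] sum 16, len 3
end 3: [7, 8, 7] sum 22, len 3
end 4: [8, 7, 4] sum 19, len 3
end 5: [7, 4, 11] sum 22, len 3
end 6: [11, 8] sum 19, len 2
end 7: [8, 9] sum 17, len 2
end 8: [9, 11] sum 20, len 2
end 9: [9, 11, 4] sum 24, len 3
end 10: [11, 4, 9] sum 24, len 3
end 11: [9, 7] sum 16, len 2
end 12: [9, 7, 2] sum 18, len 3
end 13: [7, 2, 11] sum 20, len 3
end 14: [11, 6] sum 17, len 2
end 15: [11, 6, 8] sum 25, len 3
end 16: [6, 8, 7] sum 21, len 3
end 17: [8, 7, 2] sum 17, len 3
end 18: [7, 2, 11] sum 20, len 3
end 19: [7, 2, 11, 2] sum 22, len 4
Shortest qualifying length: 2.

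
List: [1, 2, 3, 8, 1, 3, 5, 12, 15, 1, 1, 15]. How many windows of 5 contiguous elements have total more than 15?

1 2 3 8 1 → sum 15
2 3 8 1 3 → sum 17  > 15 ✓
3 8 1 3 5 → sum 20  > 15 ✓
8 1 3 5 12 → sum 29  > 15 ✓
1 3 5 12 15 → sum 36  > 15 ✓
3 5 12 15 1 → sum 36  > 15 ✓
5 12 15 1 1 → sum 34  > 15 ✓
12 15 1 1 15 → sum 44  > 15 ✓
7 windows satisfy the condition.

7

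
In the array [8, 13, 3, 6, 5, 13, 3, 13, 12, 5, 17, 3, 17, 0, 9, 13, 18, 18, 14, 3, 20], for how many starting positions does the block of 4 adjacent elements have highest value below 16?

[8, 13, 3, 6] → max 13  < 16 ✓
[13, 3, 6, 5] → max 13  < 16 ✓
[3, 6, 5, 13] → max 13  < 16 ✓
[6, 5, 13, 3] → max 13  < 16 ✓
[5, 13, 3, 13] → max 13  < 16 ✓
[13, 3, 13, 12] → max 13  < 16 ✓
[3, 13, 12, 5] → max 13  < 16 ✓
[13, 12, 5, 17] → max 17
[12, 5, 17, 3] → max 17
[5, 17, 3, 17] → max 17
[17, 3, 17, 0] → max 17
[3, 17, 0, 9] → max 17
[17, 0, 9, 13] → max 17
[0, 9, 13, 18] → max 18
[9, 13, 18, 18] → max 18
[13, 18, 18, 14] → max 18
[18, 18, 14, 3] → max 18
[18, 14, 3, 20] → max 20
7 windows satisfy the condition.

7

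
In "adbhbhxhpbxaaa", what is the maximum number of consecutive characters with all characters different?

add a: [a] len 1
add d: [a, d] len 2
add b: [a, d, b] len 3
add h: [a, d, b, h] len 4
add b (repeat b, move left end past it): [h, b] len 2
add h (repeat h, move left end past it): [b, h] len 2
add x: [b, h, x] len 3
add h (repeat h, move left end past it): [x, h] len 2
add p: [x, h, p] len 3
add b: [x, h, p, b] len 4
add x (repeat x, move left end past it): [h, p, b, x] len 4
add a: [h, p, b, x, a] len 5
add a (repeat a, move left end past it): [a] len 1
add a (repeat a, move left end past it): [a] len 1
Longest all-distinct length: 5.

5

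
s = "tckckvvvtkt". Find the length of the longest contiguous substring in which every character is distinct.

3

[t] len 1
[t, c] len 2
[t, c, k] len 3
[k, c] len 2
[c, k] len 2
[c, k, v] len 3
[v] len 1
[v] len 1
[v, t] len 2
[v, t, k] len 3
[k, t] len 2
Longest all-distinct length: 3.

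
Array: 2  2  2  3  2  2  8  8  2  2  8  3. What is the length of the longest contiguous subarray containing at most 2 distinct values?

7

add 2: window [2] (1 distinct), len 1
add 2: window [2, 2] (1 distinct), len 2
add 2: window [2, 2, 2] (1 distinct), len 3
add 3: window [2, 2, 2, 3] (2 distinct), len 4
add 2: window [2, 2, 2, 3, 2] (2 distinct), len 5
add 2: window [2, 2, 2, 3, 2, 2] (2 distinct), len 6
add 8: window [2, 2, 8] (2 distinct), len 3
add 8: window [2, 2, 8, 8] (2 distinct), len 4
add 2: window [2, 2, 8, 8, 2] (2 distinct), len 5
add 2: window [2, 2, 8, 8, 2, 2] (2 distinct), len 6
add 8: window [2, 2, 8, 8, 2, 2, 8] (2 distinct), len 7
add 3: window [8, 3] (2 distinct), len 2
Longest length with ≤2 distinct: 7.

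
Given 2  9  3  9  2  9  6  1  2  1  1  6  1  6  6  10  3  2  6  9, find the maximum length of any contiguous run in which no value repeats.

add 2: [2] len 1
add 9: [2, 9] len 2
add 3: [2, 9, 3] len 3
add 9 (repeat 9, move left end past it): [3, 9] len 2
add 2: [3, 9, 2] len 3
add 9 (repeat 9, move left end past it): [2, 9] len 2
add 6: [2, 9, 6] len 3
add 1: [2, 9, 6, 1] len 4
add 2 (repeat 2, move left end past it): [9, 6, 1, 2] len 4
add 1 (repeat 1, move left end past it): [2, 1] len 2
add 1 (repeat 1, move left end past it): [1] len 1
add 6: [1, 6] len 2
add 1 (repeat 1, move left end past it): [6, 1] len 2
add 6 (repeat 6, move left end past it): [1, 6] len 2
add 6 (repeat 6, move left end past it): [6] len 1
add 10: [6, 10] len 2
add 3: [6, 10, 3] len 3
add 2: [6, 10, 3, 2] len 4
add 6 (repeat 6, move left end past it): [10, 3, 2, 6] len 4
add 9: [10, 3, 2, 6, 9] len 5
Longest all-distinct length: 5.

5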